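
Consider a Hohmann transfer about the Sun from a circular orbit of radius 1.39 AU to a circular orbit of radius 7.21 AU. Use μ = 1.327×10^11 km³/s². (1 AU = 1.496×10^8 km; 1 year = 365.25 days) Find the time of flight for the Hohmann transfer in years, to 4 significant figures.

In km: r₁ = 1.39 × 1.496×10^8 = 2.07944×10^8 km; r₂ = 7.21 × 1.496×10^8 = 1.078616×10^9 km.
The Hohmann ellipse has a_t = (r₁ + r₂)/2 = 6.4328×10^8 km.
Transfer time t = π√(a_t³/μ) = π√((6.4328×10^8)³ / 1.327×10^11) = 1.407×10^8 s.
Converting: 1.407×10^8 s ÷ 3.15576×10^7 s/year (365.25 × 86400) = 4.459 years.

t = 4.459 years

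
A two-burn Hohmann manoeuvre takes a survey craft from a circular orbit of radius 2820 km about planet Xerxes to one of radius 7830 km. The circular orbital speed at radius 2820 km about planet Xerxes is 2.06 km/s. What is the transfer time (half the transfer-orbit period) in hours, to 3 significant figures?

t = 3.10 hours

From the circular-orbit relation v² = μ/r at r = 2820 km: μ = v²r = (2.06)² × 2820 = 11967.0 km³/s².
Transfer-ellipse semi-major axis a_t = (r₁ + r₂)/2 = (2820 + 7830)/2 = 5325 km.
Half the transfer-orbit period gives t = π√(a_t³/μ) = 11160 s.
Converting: 11160 s ÷ 3600 s/hour = 3.10 hours.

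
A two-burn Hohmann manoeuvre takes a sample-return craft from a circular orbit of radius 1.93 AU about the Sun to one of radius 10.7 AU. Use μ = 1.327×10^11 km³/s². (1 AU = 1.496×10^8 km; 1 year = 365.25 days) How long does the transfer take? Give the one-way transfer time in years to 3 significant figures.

t = 7.94 years

In km: r₁ = 1.93 × 1.496×10^8 = 2.88728×10^8 km; r₂ = 10.7 × 1.496×10^8 = 1.60072×10^9 km.
The Hohmann ellipse has a_t = (r₁ + r₂)/2 = 9.44724×10^8 km.
Transfer time t = π√(a_t³/μ) = π√((9.44724×10^8)³ / 1.327×10^11) = 2.5042×10^8 s.
Converting: 2.5042×10^8 s ÷ 3.15576×10^7 s/year (365.25 × 86400) = 7.94 years.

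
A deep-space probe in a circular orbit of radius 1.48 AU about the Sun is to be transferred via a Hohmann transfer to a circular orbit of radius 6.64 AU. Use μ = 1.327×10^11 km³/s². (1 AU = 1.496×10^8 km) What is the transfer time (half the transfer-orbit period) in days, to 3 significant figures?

t = 1490 days

In km: r₁ = 1.48 × 1.496×10^8 = 2.21408×10^8 km; r₂ = 6.64 × 1.496×10^8 = 9.93344×10^8 km.
Transfer-ellipse semi-major axis a_t = (r₁ + r₂)/2 = (2.21408×10^8 + 9.93344×10^8)/2 = 6.07376×10^8 km.
By Kepler's third law the transfer-orbit period is T = 2π√(a_t³/μ), so t = T/2 = 1.291×10^8 s.
Converting: 1.291×10^8 s ÷ 86400 s/day = 1490 days.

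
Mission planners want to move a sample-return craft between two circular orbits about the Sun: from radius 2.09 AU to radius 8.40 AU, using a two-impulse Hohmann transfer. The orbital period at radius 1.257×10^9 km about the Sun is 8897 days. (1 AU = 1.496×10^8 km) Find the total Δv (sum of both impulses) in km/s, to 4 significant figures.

From Kepler's third law T² = 4π²r³/μ at r = 1.257×10^9 km, T = 8897 days = 8897 × 86400 s = 7.687008×10^8 s: μ = 4π²r³/T² = 1.32694×10^11 km³/s².
In km: r₁ = 2.09 × 1.496×10^8 = 3.12664×10^8 km; r₂ = 8.40 × 1.496×10^8 = 1.25664×10^9 km.
The Hohmann ellipse has a_t = (r₁ + r₂)/2 = 7.84652×10^8 km.
At r₁ the circular-orbit speed is v₁ = √(μ/r₁) = 20.60 km/s.
Transfer-orbit speed at r₁ (v² = μ(2/r − 1/a)): v_p = √[μ(2/r₁ − 1/a_t)] = 26.07 km/s.
First burn Δv₁ = |v_p − v₁| = 5.470 km/s.
Circular speed at r₂: v₂ = √(μ/r₂) = 10.276 km/s.
Transfer-orbit speed at r₂: v_a = √[μ(2/r₂ − 1/a_t)] = 6.4866 km/s.
Second burn Δv₂ = |v₂ − v_a| = 3.789 km/s.
Δv = Δv₁ + Δv₂ = 5.470 + 3.789 = 9.259 km/s.

Δv = 9.259 km/s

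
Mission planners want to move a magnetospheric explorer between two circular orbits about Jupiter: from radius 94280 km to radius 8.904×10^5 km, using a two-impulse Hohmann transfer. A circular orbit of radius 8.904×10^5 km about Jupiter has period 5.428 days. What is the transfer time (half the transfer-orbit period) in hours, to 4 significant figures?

t = 26.78 hours

From Kepler's third law T² = 4π²r³/μ at r = 8.904×10^5 km, T = 5.428 days = 5.428 × 86400 s = 4.689792×10^5 s: μ = 4π²r³/T² = 1.26709×10^8 km³/s².
Transfer-ellipse semi-major axis a_t = (r₁ + r₂)/2 = (94280 + 8.904×10^5)/2 = 4.9234×10^5 km.
Half the transfer-orbit period gives t = π√(a_t³/μ) = 96410 s.
Converting: 96410 s ÷ 3600 s/hour = 26.78 hours.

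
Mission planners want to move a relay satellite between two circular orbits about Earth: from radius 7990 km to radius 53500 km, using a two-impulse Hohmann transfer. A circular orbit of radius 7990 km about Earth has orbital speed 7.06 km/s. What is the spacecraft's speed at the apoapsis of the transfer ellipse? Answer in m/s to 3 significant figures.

From the circular-orbit relation v² = μ/r at r = 7990 km: μ = v²r = (7.06)² × 7990 = 3.98250×10^5 km³/s².
The Hohmann ellipse has a_t = (r₁ + r₂)/2 = 30745 km.
The apoapsis of the transfer ellipse is at r = 53500 km.
Vis-viva: v = √[μ(2/r − 1/a_t)] = √[3.98250×10^5 × (2/53500 − 1/30745)] = 1.391 km/s.

v = 1390 m/s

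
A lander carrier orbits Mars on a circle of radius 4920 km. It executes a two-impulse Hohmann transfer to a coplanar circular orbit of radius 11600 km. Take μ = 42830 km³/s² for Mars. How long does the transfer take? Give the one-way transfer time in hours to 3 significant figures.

Semi-major axis of the transfer orbit: a_t = (4920 + 11600)/2 = 8260 km.
Transfer time t = π√(a_t³/μ) = π√((8260)³ / 42830) = 11400 s.
Converting: 11400 s ÷ 3600 s/hour = 3.17 hours.

t = 3.17 hours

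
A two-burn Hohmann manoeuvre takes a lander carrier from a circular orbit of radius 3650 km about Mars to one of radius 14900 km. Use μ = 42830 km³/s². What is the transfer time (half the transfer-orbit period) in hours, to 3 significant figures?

Semi-major axis of the transfer orbit: a_t = (3650 + 14900)/2 = 9275 km.
Half the transfer-orbit period gives t = π√(a_t³/μ) = 13560 s.
Converting: 13560 s ÷ 3600 s/hour = 3.77 hours.

t = 3.77 hours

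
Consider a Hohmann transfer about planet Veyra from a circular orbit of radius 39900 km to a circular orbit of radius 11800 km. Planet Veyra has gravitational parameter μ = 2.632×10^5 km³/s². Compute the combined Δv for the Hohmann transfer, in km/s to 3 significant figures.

Δv = 1.98 km/s

Semi-major axis of the transfer orbit: a_t = (39900 + 11800)/2 = 25850 km.
Circular speed at r₁: v₁ = √(μ/r₁) = √(2.632×10^5/39900) = 2.5684 km/s.
On the transfer ellipse at r₁, vis-viva gives v_a = √[μ(2/r₁ − 1/a_t)] = 1.7353 km/s.
First burn Δv₁ = |v_a − v₁| = 0.8331 km/s.
At r₂, v₂ = √(μ/r₂) = 4.723 km/s.
Transfer-orbit speed at r₂: v_p = √[μ(2/r₂ − 1/a_t)] = 5.868 km/s.
Second burn Δv₂ = |v₂ − v_p| = 1.145 km/s.
Δv = Δv₁ + Δv₂ = 0.8331 + 1.145 = 1.978 km/s.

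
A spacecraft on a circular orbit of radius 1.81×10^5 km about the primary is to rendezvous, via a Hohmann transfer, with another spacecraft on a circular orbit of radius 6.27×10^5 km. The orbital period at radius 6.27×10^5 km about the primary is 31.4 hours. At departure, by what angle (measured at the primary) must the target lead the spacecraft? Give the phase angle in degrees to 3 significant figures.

From Kepler's third law T² = 4π²r³/μ at r = 6.27×10^5 km, T = 31.4 hours = 31.4 × 3600 s = 1.1304×10^5 s: μ = 4π²r³/T² = 7.61549×10^8 km³/s².
The Hohmann ellipse has a_t = (r₁ + r₂)/2 = 4.040×10^5 km.
Transfer time t = π√(a_t³/μ) = 29233 s.
Target angular speed ω₂ = √(μ/r₂³) = 5.5584×10^-5 rad/s.
Angle swept by the target during transfer: ω₂·t = 1.6249 rad = 93.10°.
Arrival is 180° from departure on the ellipse, so φ = 180° − 93.10° = 86.9°.

φ = 86.9°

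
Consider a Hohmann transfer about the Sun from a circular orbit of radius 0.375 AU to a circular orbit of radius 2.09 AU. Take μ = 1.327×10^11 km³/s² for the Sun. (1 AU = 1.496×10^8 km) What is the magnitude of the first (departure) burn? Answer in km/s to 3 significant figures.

In km: r₁ = 0.375 × 1.496×10^8 = 5.610×10^7 km; r₂ = 2.09 × 1.496×10^8 = 3.12664×10^8 km.
The Hohmann ellipse has a_t = (r₁ + r₂)/2 = 1.84382×10^8 km.
Circular speed at r = 5.610×10^7 km: v_c = √(μ/r) = 48.636 km/s.
Vis-viva on the transfer ellipse at r = 5.610×10^7 km gives v_t = √[μ(2/r − 1/a_t)] = 63.334 km/s.
Δv₁ = |v_t − v_c| = |63.334 − 48.636| = 14.70 km/s.

Δv₁ = 14.7 km/s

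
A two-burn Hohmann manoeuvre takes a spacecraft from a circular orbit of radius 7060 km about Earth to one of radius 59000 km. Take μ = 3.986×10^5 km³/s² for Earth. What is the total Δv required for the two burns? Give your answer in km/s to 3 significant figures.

Semi-major axis of the transfer orbit: a_t = (7060 + 59000)/2 = 33030 km.
Circular speed at r₁: v₁ = √(μ/r₁) = √(3.986×10^5/7060) = 7.5139 km/s.
Transfer-orbit speed at r₁ (vis-viva): v_p = √[μ(2/r₁ − 1/a_t)] = 10.042 km/s.
First burn Δv₁ = |v_p − v₁| = 2.528 km/s.
Circular speed at r₂: v₂ = √(μ/r₂) = 2.59922 km/s.
Transfer-orbit speed at r₂: v_a = √[μ(2/r₂ − 1/a_t)] = 1.20169 km/s.
Second burn Δv₂ = |v₂ − v_a| = 1.398 km/s.
Total Δv = Δv₁ + Δv₂ = 3.926 km/s.

Δv = 3.93 km/s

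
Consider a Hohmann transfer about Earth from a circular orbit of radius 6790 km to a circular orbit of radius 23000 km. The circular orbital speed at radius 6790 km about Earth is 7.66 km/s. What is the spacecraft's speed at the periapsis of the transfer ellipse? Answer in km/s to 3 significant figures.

From the circular-orbit relation v² = μ/r at r = 6790 km: μ = v²r = (7.66)² × 6790 = 3.98407×10^5 km³/s².
Transfer-ellipse semi-major axis a_t = (r₁ + r₂)/2 = (6790 + 23000)/2 = 14895 km.
The periapsis of the transfer ellipse is at r = 6790 km.
From the vis-viva equation, v = √[μ(2/r − 1/a_t)] = 9.519 km/s.

v = 9.52 km/s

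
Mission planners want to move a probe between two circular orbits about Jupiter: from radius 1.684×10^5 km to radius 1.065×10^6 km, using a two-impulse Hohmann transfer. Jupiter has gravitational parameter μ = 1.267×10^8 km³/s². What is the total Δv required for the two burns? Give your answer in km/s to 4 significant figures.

The Hohmann ellipse has a_t = (r₁ + r₂)/2 = 6.167×10^5 km.
Circular speed at r₁: v₁ = √(μ/r₁) = √(1.267×10^8/1.684×10^5) = 27.4295 km/s.
On the transfer ellipse at r₁, vis-viva gives v_p = √[μ(2/r₁ − 1/a_t)] = 36.0458 km/s.
First burn Δv₁ = |v_p − v₁| = 8.616 km/s.
Circular speed at r₂: v₂ = √(μ/r₂) = 10.9072 km/s.
Transfer-orbit speed at r₂: v_a = √[μ(2/r₂ − 1/a_t)] = 5.69964 km/s.
Second burn Δv₂ = |v₂ − v_a| = 5.208 km/s.
Δv = Δv₁ + Δv₂ = 8.616 + 5.208 = 13.82 km/s.

Δv = 13.82 km/s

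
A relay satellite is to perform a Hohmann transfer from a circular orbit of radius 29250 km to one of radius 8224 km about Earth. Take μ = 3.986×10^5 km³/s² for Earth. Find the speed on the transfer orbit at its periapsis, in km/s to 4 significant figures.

v = 8.698 km/s

Transfer-ellipse semi-major axis a_t = (r₁ + r₂)/2 = (29250 + 8224)/2 = 18737 km.
At periapsis, r = 8224 km.
From the vis-viva equation, v = √[μ(2/r − 1/a_t)] = 8.698 km/s.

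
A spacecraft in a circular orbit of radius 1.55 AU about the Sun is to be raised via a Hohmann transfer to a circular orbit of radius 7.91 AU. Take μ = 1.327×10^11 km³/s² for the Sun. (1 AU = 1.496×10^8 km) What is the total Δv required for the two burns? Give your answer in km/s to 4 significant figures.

In km: r₁ = 1.55 × 1.496×10^8 = 2.3188×10^8 km; r₂ = 7.91 × 1.496×10^8 = 1.183336×10^9 km.
Semi-major axis of the transfer orbit: a_t = (2.3188×10^8 + 1.183336×10^9)/2 = 7.07608×10^8 km.
At r₁ the circular-orbit speed is v₁ = √(μ/r₁) = 23.92235 km/s.
On the transfer ellipse at r₁, vis-viva gives v_p = √[μ(2/r₁ − 1/a_t)] = 30.93581 km/s.
First burn Δv₁ = |v_p − v₁| = 7.013 km/s.
Circular speed at r₂: v₂ = √(μ/r₂) = 10.59 km/s.
Transfer-orbit speed at r₂: v_a = √[μ(2/r₂ − 1/a_t)] = 6.062 km/s.
Second burn Δv₂ = |v₂ − v_a| = 4.528 km/s.
Δv = Δv₁ + Δv₂ = 7.013 + 4.528 = 11.54 km/s.

Δv = 11.54 km/s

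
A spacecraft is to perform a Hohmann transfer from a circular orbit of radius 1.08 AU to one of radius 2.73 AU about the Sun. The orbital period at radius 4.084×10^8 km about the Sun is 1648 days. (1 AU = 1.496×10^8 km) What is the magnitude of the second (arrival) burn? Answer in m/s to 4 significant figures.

From Kepler's third law T² = 4π²r³/μ at r = 4.084×10^8 km, T = 1648 days = 1648 × 86400 s = 1.423872×10^8 s: μ = 4π²r³/T² = 1.32640×10^11 km³/s².
In km: r₁ = 1.08 × 1.496×10^8 = 1.61568×10^8 km; r₂ = 2.73 × 1.496×10^8 = 4.08408×10^8 km.
Transfer-ellipse semi-major axis a_t = (r₁ + r₂)/2 = (1.61568×10^8 + 4.08408×10^8)/2 = 2.84988×10^8 km.
Circular speed at r = 4.08408×10^8 km: v_c = √(μ/r) = 18.021 km/s.
Transfer-orbit speed at the same r (vis-viva, a = a_t): v_t = √[μ(2/r − 1/a_t)] = 13.569 km/s.
Δv₂ = |v_t − v_c| = |13.569 − 18.021| = 4.452 km/s.

Δv₂ = 4452 m/s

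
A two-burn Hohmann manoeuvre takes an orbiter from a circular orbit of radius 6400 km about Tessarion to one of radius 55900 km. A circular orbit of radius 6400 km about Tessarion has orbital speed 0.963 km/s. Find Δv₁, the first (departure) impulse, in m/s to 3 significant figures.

From the circular-orbit relation v² = μ/r at r = 6400 km: μ = v²r = (0.963)² × 6400 = 5935.16 km³/s².
Semi-major axis of the transfer orbit: a_t = (6400 + 55900)/2 = 31150 km.
Circular speed at r = 6400 km: v_c = √(μ/r) = 0.9630 km/s.
Transfer-orbit speed at the same r (vis-viva, a = a_t): v_t = √[μ(2/r − 1/a_t)] = 1.290 km/s.
Δv₁ = |v_t − v_c| = |1.290 − 0.9630| = 0.3270 km/s.

Δv₁ = 327 m/s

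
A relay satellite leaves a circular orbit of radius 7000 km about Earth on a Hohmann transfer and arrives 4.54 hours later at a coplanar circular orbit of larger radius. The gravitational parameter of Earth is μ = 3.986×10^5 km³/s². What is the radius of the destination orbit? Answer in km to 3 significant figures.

r₂ = 37200 km

Transfer time t = 4.54 hours = 16344 s, and t = π√(a_t³/μ).
So a_t = (μ t²/π²)^(1/3) = (3.986×10^5 × (16344)² / π²)^(1/3) = 22096 km.
Since a_t = (r₁ + r₂)/2, r₂ = 2a_t − r₁ = 2×22096 − 7000 = 37192 km.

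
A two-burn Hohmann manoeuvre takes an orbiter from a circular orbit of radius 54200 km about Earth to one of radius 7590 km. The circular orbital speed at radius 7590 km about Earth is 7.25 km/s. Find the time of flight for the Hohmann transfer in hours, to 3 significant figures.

t = 7.50 hours

From the circular-orbit relation v² = μ/r at r = 7590 km: μ = v²r = (7.25)² × 7590 = 3.98949×10^5 km³/s².
The Hohmann ellipse has a_t = (r₁ + r₂)/2 = 30895 km.
Half the transfer-orbit period gives t = π√(a_t³/μ) = 27010 s.
Converting: 27010 s ÷ 3600 s/hour = 7.50 hours.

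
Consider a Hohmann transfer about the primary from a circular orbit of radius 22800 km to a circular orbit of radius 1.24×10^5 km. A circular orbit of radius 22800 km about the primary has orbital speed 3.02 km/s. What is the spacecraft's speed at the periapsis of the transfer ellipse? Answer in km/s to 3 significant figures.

From the circular-orbit relation v² = μ/r at r = 22800 km: μ = v²r = (3.02)² × 22800 = 2.07945×10^5 km³/s².
The Hohmann ellipse has a_t = (r₁ + r₂)/2 = 73400 km.
At periapsis, r = 22800 km.
Applying v² = μ(2/r − 1/a_t): v = 3.925 km/s.

v = 3.93 km/s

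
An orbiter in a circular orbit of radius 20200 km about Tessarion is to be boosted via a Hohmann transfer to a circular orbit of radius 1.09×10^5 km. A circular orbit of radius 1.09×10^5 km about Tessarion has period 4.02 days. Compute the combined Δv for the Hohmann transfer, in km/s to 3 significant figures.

Δv = 2.24 km/s

From Kepler's third law T² = 4π²r³/μ at r = 1.09×10^5 km, T = 4.02 days = 4.02 × 86400 s = 3.47328×10^5 s: μ = 4π²r³/T² = 4.23799×10^5 km³/s².
Semi-major axis of the transfer orbit: a_t = (20200 + 1.090×10^5)/2 = 64600 km.
Circular speed at r₁: v₁ = √(μ/r₁) = √(4.23799×10^5/20200) = 4.5804 km/s.
On the transfer ellipse at r₁, v² = μ(2/r − 1/a) gives v_p = √[μ(2/r₁ − 1/a_t)] = 5.9498 km/s.
First burn Δv₁ = |v_p − v₁| = 1.3694 km/s.
At r₂, v₂ = √(μ/r₂) = 1.9718 km/s.
Transfer-orbit speed at r₂: v_a = √[μ(2/r₂ − 1/a_t)] = 1.1026 km/s.
Second burn Δv₂ = |v₂ − v_a| = 0.86920 km/s.
Δv = Δv₁ + Δv₂ = 1.3694 + 0.86920 = 2.239 km/s.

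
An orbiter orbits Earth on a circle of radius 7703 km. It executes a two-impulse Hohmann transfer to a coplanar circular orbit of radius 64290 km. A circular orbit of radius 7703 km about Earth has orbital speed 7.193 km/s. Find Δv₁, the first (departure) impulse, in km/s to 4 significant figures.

From the circular-orbit relation v² = μ/r at r = 7703 km: μ = v²r = (7.193)² × 7703 = 3.98547×10^5 km³/s².
Semi-major axis of the transfer orbit: a_t = (7703 + 64290)/2 = 35996.5 km.
Circular speed at r = 7703 km: v_c = √(μ/r) = 7.193 km/s.
Transfer-orbit speed at the same r (vis-viva, a = a_t): v_t = √[μ(2/r − 1/a_t)] = 9.613 km/s.
Δv₁ = |v_t − v_c| = |9.613 − 7.193| = 2.420 km/s.

Δv₁ = 2.420 km/s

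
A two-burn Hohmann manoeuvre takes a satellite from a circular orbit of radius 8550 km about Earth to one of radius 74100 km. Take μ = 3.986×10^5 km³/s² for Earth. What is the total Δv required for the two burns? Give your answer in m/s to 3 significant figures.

Semi-major axis of the transfer orbit: a_t = (8550 + 74100)/2 = 41325 km.
At r₁ the circular-orbit speed is v₁ = √(μ/r₁) = 6.828 km/s.
Transfer-orbit speed at r₁ (vis-viva equation): v_p = √[μ(2/r₁ − 1/a_t)] = 9.143 km/s.
First burn Δv₁ = |v_p − v₁| = 2.315 km/s.
At r₂, v₂ = √(μ/r₂) = 2.319 km/s.
Transfer-orbit speed at r₂: v_a = √[μ(2/r₂ − 1/a_t)] = 1.055 km/s.
Second burn Δv₂ = |v₂ − v_a| = 1.264 km/s.
Total Δv = Δv₁ + Δv₂ = 3.579 km/s.

Δv = 3580 m/s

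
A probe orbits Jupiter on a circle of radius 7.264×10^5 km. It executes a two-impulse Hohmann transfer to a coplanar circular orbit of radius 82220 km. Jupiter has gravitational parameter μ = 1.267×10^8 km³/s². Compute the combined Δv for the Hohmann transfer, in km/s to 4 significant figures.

The Hohmann ellipse has a_t = (r₁ + r₂)/2 = 4.0431×10^5 km.
Circular speed at r₁: v₁ = √(μ/r₁) = √(1.267×10^8/7.264×10^5) = 13.207 km/s.
Transfer-orbit speed at r₁ (vis-viva equation): v_a = √[μ(2/r₁ − 1/a_t)] = 5.9557 km/s.
First burn Δv₁ = |v_a − v₁| = 7.251 km/s.
Circular speed at r₂: v₂ = √(μ/r₂) = 39.26 km/s.
Transfer-orbit speed at r₂: v_p = √[μ(2/r₂ − 1/a_t)] = 52.62 km/s.
Second burn Δv₂ = |v₂ − v_p| = 13.36 km/s.
Total Δv = Δv₁ + Δv₂ = 20.61 km/s.

Δv = 20.61 km/s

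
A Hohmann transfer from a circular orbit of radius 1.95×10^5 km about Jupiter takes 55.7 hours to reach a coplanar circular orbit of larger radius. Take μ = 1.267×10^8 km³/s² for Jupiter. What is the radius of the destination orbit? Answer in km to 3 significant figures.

Transfer time t = 55.7 hours = 2.0052×10^5 s, and t = π√(a_t³/μ).
So a_t = (μ t²/π²)^(1/3) = (1.267×10^8 × (2.0052×10^5)² / π²)^(1/3) = 8.0217×10^5 km.
Since a_t = (r₁ + r₂)/2, r₂ = 2a_t − r₁ = 2×8.0217×10^5 − 1.950×10^5 = 1.40934×10^6 km.

r₂ = 1.41×10^6 km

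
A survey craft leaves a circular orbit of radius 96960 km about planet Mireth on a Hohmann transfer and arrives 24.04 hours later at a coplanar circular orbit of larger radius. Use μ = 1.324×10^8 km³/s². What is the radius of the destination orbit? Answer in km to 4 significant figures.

r₂ = 8.328×10^5 km

Transfer time t = 24.04 hours = 86544 s, and t = π√(a_t³/μ).
So a_t = (μ t²/π²)^(1/3) = (1.324×10^8 × (86544)² / π²)^(1/3) = 4.6489×10^5 km.
Since a_t = (r₁ + r₂)/2, r₂ = 2a_t − r₁ = 2×4.6489×10^5 − 96960 = 8.3282×10^5 km.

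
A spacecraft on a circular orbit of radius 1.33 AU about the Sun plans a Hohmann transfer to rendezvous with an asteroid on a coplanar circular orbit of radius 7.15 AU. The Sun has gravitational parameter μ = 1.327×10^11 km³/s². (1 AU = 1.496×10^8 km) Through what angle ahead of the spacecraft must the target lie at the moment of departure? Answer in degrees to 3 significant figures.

In km: r₁ = 1.33 × 1.496×10^8 = 1.98968×10^8 km; r₂ = 7.15 × 1.496×10^8 = 1.06964×10^9 km.
Semi-major axis of the transfer orbit: a_t = (1.98968×10^8 + 1.06964×10^9)/2 = 6.34304×10^8 km.
Transfer time t = π√(a_t³/μ) = 1.3777×10^8 s.
Target angular speed ω₂ = √(μ/r₂³) = 1.0413×10^-8 rad/s.
Angle swept by the target during transfer: ω₂·t = 1.4346 rad = 82.20°.
The spacecraft traverses 180° on the transfer ellipse, so the target must lead by 180° − 82.20° = 97.8°.

φ = 97.8°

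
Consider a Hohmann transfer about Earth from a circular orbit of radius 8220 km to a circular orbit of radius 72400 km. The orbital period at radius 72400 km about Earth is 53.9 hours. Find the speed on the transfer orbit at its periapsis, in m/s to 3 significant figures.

v = 9320 m/s

From Kepler's third law T² = 4π²r³/μ at r = 72400 km, T = 53.9 hours = 53.9 × 3600 s = 1.9404×10^5 s: μ = 4π²r³/T² = 3.97917×10^5 km³/s².
The Hohmann ellipse has a_t = (r₁ + r₂)/2 = 40310 km.
At periapsis, r = 8220 km.
From the vis-viva equation, v = √[μ(2/r − 1/a_t)] = 9.324 km/s.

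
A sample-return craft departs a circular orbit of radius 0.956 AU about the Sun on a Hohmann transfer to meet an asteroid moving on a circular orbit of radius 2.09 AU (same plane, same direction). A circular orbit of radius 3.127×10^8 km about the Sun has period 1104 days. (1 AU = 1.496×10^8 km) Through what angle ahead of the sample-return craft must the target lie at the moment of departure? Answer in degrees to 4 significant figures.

From Kepler's third law T² = 4π²r³/μ at r = 3.127×10^8 km, T = 1104 days = 1104 × 86400 s = 9.53856×10^7 s: μ = 4π²r³/T² = 1.32672×10^11 km³/s².
In km: r₁ = 0.956 × 1.496×10^8 = 1.430176×10^8 km; r₂ = 2.09 × 1.496×10^8 = 3.12664×10^8 km.
Transfer-ellipse semi-major axis a_t = (r₁ + r₂)/2 = (1.430176×10^8 + 3.12664×10^8)/2 = 2.278408×10^8 km.
Transfer time t = π√(a_t³/μ) = 2.9663×10^7 s.
The target's mean motion on its circular orbit is ω₂ = √(μ/r₂³) = 6.5883×10^-8 rad/s.
Angle swept by the target during transfer: ω₂·t = 1.9543 rad = 111.97°.
The sample-return craft traverses 180° on the transfer ellipse, so the target must lead by 180° − 111.97° = 68.03°.

φ = 68.03°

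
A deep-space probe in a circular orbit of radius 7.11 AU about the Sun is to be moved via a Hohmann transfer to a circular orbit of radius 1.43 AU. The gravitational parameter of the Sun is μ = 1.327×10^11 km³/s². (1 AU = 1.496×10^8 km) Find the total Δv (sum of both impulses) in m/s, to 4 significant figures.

Δv = 11940 m/s

In km: r₁ = 7.11 × 1.496×10^8 = 1.063656×10^9 km; r₂ = 1.43 × 1.496×10^8 = 2.13928×10^8 km.
Semi-major axis of the transfer orbit: a_t = (1.063656×10^9 + 2.13928×10^8)/2 = 6.38792×10^8 km.
Circular speed at r₁: v₁ = √(μ/r₁) = √(1.327×10^11/1.063656×10^9) = 11.17 km/s.
Transfer-orbit speed at r₁ (vis-viva equation): v_a = √[μ(2/r₁ − 1/a_t)] = 6.464 km/s.
First burn Δv₁ = |v_a − v₁| = 4.706 km/s.
At r₂, v₂ = √(μ/r₂) = 24.906 km/s.
Transfer-orbit speed at r₂: v_p = √[μ(2/r₂ − 1/a_t)] = 32.138 km/s.
Second burn Δv₂ = |v₂ − v_p| = 7.232 km/s.
Total Δv = Δv₁ + Δv₂ = 11.94 km/s.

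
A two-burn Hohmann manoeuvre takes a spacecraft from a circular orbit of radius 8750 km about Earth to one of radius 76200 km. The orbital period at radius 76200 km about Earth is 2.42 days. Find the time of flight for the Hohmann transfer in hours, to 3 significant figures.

From Kepler's third law T² = 4π²r³/μ at r = 76200 km, T = 2.42 days = 2.42 × 86400 s = 2.09088×10^5 s: μ = 4π²r³/T² = 3.99546×10^5 km³/s².
The Hohmann ellipse has a_t = (r₁ + r₂)/2 = 42475 km.
By Kepler's third law the transfer-orbit period is T = 2π√(a_t³/μ), so t = T/2 = 43510 s.
Converting: 43510 s ÷ 3600 s/hour = 12.1 hours.

t = 12.1 hours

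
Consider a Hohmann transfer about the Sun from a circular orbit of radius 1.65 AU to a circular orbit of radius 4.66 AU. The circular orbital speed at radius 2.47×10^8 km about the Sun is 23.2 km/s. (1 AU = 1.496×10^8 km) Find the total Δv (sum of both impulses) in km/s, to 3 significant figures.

From the circular-orbit relation v² = μ/r at r = 2.47×10^8 km: μ = v²r = (23.2)² × 2.47×10^8 = 1.32945×10^11 km³/s².
In km: r₁ = 1.65 × 1.496×10^8 = 2.4684×10^8 km; r₂ = 4.66 × 1.496×10^8 = 6.97136×10^8 km.
The Hohmann ellipse has a_t = (r₁ + r₂)/2 = 4.71988×10^8 km.
Circular speed at r₁: v₁ = √(μ/r₁) = √(1.32945×10^11/2.4684×10^8) = 23.208 km/s.
On the transfer ellipse at r₁, vis-viva equation gives v_p = √[μ(2/r₁ − 1/a_t)] = 28.205 km/s.
First burn Δv₁ = |v_p − v₁| = 4.997 km/s.
Circular speed at r₂: v₂ = √(μ/r₂) = 13.81 km/s.
Transfer-orbit speed at r₂: v_a = √[μ(2/r₂ − 1/a_t)] = 9.987 km/s.
Second burn Δv₂ = |v₂ − v_a| = 3.823 km/s.
Total Δv = Δv₁ + Δv₂ = 8.820 km/s.

Δv = 8.82 km/s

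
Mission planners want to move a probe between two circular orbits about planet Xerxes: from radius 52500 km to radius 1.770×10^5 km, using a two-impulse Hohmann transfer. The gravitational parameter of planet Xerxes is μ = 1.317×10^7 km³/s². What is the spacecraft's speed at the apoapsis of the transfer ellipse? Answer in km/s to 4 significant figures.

v = 5.835 km/s

Transfer-ellipse semi-major axis a_t = (r₁ + r₂)/2 = (52500 + 1.770×10^5)/2 = 1.1475×10^5 km.
At apoapsis, r = 1.770×10^5 km.
From the vis-viva equation, v = √[μ(2/r − 1/a_t)] = 5.835 km/s.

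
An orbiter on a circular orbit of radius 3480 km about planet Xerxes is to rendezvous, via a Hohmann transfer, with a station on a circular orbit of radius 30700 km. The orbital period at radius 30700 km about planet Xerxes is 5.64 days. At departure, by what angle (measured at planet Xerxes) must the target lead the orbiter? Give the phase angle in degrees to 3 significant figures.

From Kepler's third law T² = 4π²r³/μ at r = 30700 km, T = 5.64 days = 5.64 × 86400 s = 4.87296×10^5 s: μ = 4π²r³/T² = 4810.49 km³/s².
Transfer-ellipse semi-major axis a_t = (r₁ + r₂)/2 = (3480 + 30700)/2 = 17090 km.
Transfer time t = π√(a_t³/μ) = 1.01197×10^5 s.
Target angular speed ω₂ = √(μ/r₂³) = 1.28940×10^-5 rad/s.
Angle swept by the target during transfer: ω₂·t = 1.3048 rad = 74.76°.
Arrival is 180° from departure on the ellipse, so φ = 180° − 74.76° = 105°.

φ = 105°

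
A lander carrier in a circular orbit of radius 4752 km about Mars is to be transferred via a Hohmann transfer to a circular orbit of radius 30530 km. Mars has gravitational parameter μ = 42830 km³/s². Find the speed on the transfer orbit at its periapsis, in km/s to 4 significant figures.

v = 3.949 km/s

Semi-major axis of the transfer orbit: a_t = (4752 + 30530)/2 = 17641 km.
The periapsis of the transfer ellipse is at r = 4752 km.
Applying v² = μ(2/r − 1/a_t): v = 3.949 km/s.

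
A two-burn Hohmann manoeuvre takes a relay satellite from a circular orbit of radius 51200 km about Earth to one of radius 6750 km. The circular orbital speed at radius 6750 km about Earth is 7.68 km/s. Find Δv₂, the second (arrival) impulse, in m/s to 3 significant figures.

From the circular-orbit relation v² = μ/r at r = 6750 km: μ = v²r = (7.68)² × 6750 = 3.98131×10^5 km³/s².
The Hohmann ellipse has a_t = (r₁ + r₂)/2 = 28975 km.
Circular speed at r = 6750 km: v_c = √(μ/r) = 7.6800 km/s.
Vis-viva on the transfer ellipse at r = 6750 km gives v_t = √[μ(2/r − 1/a_t)] = 10.209 km/s.
Δv₂ = |v_t − v_c| = |10.209 − 7.6800| = 2.529 km/s.

Δv₂ = 2530 m/s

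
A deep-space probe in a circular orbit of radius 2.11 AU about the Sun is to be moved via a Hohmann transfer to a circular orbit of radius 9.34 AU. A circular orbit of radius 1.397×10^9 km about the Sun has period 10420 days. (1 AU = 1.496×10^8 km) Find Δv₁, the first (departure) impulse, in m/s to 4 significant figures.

Δv₁ = 5687 m/s

From Kepler's third law T² = 4π²r³/μ at r = 1.397×10^9 km, T = 10420 days = 10420 × 86400 s = 9.00288×10^8 s: μ = 4π²r³/T² = 1.32796×10^11 km³/s².
In km: r₁ = 2.11 × 1.496×10^8 = 3.15656×10^8 km; r₂ = 9.34 × 1.496×10^8 = 1.397264×10^9 km.
Transfer-ellipse semi-major axis a_t = (r₁ + r₂)/2 = (3.15656×10^8 + 1.397264×10^9)/2 = 8.5646×10^8 km.
Circular speed at r = 3.15656×10^8 km: v_c = √(μ/r) = 20.511 km/s.
Transfer-orbit speed at the same r (vis-viva, a = a_t): v_t = √[μ(2/r − 1/a_t)] = 26.198 km/s.
Δv₁ = |v_t − v_c| = |26.198 − 20.511| = 5.687 km/s.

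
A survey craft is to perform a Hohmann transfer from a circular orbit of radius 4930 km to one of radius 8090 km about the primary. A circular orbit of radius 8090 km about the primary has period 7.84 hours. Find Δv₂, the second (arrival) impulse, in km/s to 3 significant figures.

Δv₂ = 0.234 km/s

From Kepler's third law T² = 4π²r³/μ at r = 8090 km, T = 7.84 hours = 7.84 × 3600 s = 28224 s: μ = 4π²r³/T² = 26240.3 km³/s².
Transfer-ellipse semi-major axis a_t = (r₁ + r₂)/2 = (4930 + 8090)/2 = 6510 km.
Circular speed at r = 8090 km: v_c = √(μ/r) = 1.8010 km/s.
Transfer-orbit speed at the same r (vis-viva, a = a_t): v_t = √[μ(2/r − 1/a_t)] = 1.5673 km/s.
Δv₂ = |v_t − v_c| = |1.5673 − 1.8010| = 0.2337 km/s.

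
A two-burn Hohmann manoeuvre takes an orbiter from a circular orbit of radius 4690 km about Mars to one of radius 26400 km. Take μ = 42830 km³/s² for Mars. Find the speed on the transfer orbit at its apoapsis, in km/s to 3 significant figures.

The Hohmann ellipse has a_t = (r₁ + r₂)/2 = 15545 km.
At apoapsis, r = 26400 km.
From the vis-viva equation, v = √[μ(2/r − 1/a_t)] = 0.6996 km/s.

v = 0.700 km/s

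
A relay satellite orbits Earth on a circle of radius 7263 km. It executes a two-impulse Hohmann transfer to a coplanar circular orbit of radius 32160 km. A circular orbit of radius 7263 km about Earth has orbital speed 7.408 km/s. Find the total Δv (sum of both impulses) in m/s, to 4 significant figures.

Δv = 3438 m/s

From the circular-orbit relation v² = μ/r at r = 7263 km: μ = v²r = (7.408)² × 7263 = 3.98582×10^5 km³/s².
Semi-major axis of the transfer orbit: a_t = (7263 + 32160)/2 = 19711.5 km.
At r₁ the circular-orbit speed is v₁ = √(μ/r₁) = 7.4080 km/s.
On the transfer ellipse at r₁, vis-viva gives v_p = √[μ(2/r₁ − 1/a_t)] = 9.4624 km/s.
First burn Δv₁ = |v_p − v₁| = 2.0544 km/s.
Circular speed at r₂: v₂ = √(μ/r₂) = 3.5205 km/s.
Transfer-orbit speed at r₂: v_a = √[μ(2/r₂ − 1/a_t)] = 2.1370 km/s.
Second burn Δv₂ = |v₂ − v_a| = 1.3835 km/s.
Δv = Δv₁ + Δv₂ = 2.0544 + 1.3835 = 3.438 km/s.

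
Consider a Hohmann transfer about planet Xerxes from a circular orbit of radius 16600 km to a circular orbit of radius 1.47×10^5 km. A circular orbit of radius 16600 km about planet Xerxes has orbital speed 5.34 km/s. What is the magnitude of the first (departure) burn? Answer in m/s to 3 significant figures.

From the circular-orbit relation v² = μ/r at r = 16600 km: μ = v²r = (5.34)² × 16600 = 4.73359×10^5 km³/s².
Transfer-ellipse semi-major axis a_t = (r₁ + r₂)/2 = (16600 + 1.470×10^5)/2 = 81800 km.
On the circular orbit at r = 16600 km, v_c = √(μ/r) = 5.340 km/s.
Transfer-orbit speed at the same r (vis-viva, a = a_t): v_t = √[μ(2/r − 1/a_t)] = 7.159 km/s.
Δv₁ = |v_t − v_c| = |7.159 − 5.340| = 1.819 km/s.

Δv₁ = 1820 m/s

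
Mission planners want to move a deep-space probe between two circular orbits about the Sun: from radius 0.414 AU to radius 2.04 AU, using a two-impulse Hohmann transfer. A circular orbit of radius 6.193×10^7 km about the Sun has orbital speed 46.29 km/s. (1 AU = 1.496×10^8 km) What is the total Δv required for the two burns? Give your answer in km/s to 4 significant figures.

From the circular-orbit relation v² = μ/r at r = 6.193×10^7 km: μ = v²r = (46.29)² × 6.193×10^7 = 1.32701×10^11 km³/s².
In km: r₁ = 0.414 × 1.496×10^8 = 6.19344×10^7 km; r₂ = 2.04 × 1.496×10^8 = 3.05184×10^8 km.
Transfer-ellipse semi-major axis a_t = (r₁ + r₂)/2 = (6.19344×10^7 + 3.05184×10^8)/2 = 1.835592×10^8 km.
At r₁ the circular-orbit speed is v₁ = √(μ/r₁) = 46.288 km/s.
Transfer-orbit speed at r₁ (vis-viva): v_p = √[μ(2/r₁ − 1/a_t)] = 59.685 km/s.
First burn Δv₁ = |v_p − v₁| = 13.40 km/s.
At r₂, v₂ = √(μ/r₂) = 20.85 km/s.
Transfer-orbit speed at r₂: v_a = √[μ(2/r₂ − 1/a_t)] = 12.11 km/s.
Second burn Δv₂ = |v₂ − v_a| = 8.740 km/s.
Δv = Δv₁ + Δv₂ = 13.40 + 8.740 = 22.14 km/s.

Δv = 22.14 km/s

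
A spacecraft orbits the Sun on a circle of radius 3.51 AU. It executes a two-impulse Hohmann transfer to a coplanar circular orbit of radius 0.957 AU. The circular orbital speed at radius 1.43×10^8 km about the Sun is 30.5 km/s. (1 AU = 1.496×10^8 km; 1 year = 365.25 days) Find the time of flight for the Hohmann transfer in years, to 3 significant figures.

From the circular-orbit relation v² = μ/r at r = 1.43×10^8 km: μ = v²r = (30.5)² × 1.43×10^8 = 1.33026×10^11 km³/s².
In km: r₁ = 3.51 × 1.496×10^8 = 5.25096×10^8 km; r₂ = 0.957 × 1.496×10^8 = 1.431672×10^8 km.
The Hohmann ellipse has a_t = (r₁ + r₂)/2 = 3.341316×10^8 km.
By Kepler's third law the transfer-orbit period is T = 2π√(a_t³/μ), so t = T/2 = 5.261×10^7 s.
Converting: 5.261×10^7 s ÷ 3.15576×10^7 s/year (365.25 × 86400) = 1.67 years.

t = 1.67 years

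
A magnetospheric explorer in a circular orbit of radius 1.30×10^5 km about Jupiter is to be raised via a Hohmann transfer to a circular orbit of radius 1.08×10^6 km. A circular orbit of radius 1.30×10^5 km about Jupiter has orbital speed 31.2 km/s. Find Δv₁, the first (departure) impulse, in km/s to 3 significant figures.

Δv₁ = 10.5 km/s

From the circular-orbit relation v² = μ/r at r = 1.30×10^5 km: μ = v²r = (31.2)² × 1.30×10^5 = 1.26547×10^8 km³/s².
Semi-major axis of the transfer orbit: a_t = (1.300×10^5 + 1.080×10^6)/2 = 6.050×10^5 km.
Circular speed at r = 1.300×10^5 km: v_c = √(μ/r) = 31.20 km/s.
Vis-viva on the transfer ellipse at r = 1.300×10^5 km gives v_t = √[μ(2/r − 1/a_t)] = 41.69 km/s.
Δv₁ = |v_t − v_c| = |41.69 − 31.20| = 10.49 km/s.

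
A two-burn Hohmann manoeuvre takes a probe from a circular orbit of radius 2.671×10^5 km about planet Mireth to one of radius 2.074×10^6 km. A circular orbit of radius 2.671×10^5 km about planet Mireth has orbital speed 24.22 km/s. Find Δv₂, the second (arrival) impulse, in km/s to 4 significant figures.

Δv₂ = 4.540 km/s

From the circular-orbit relation v² = μ/r at r = 2.671×10^5 km: μ = v²r = (24.22)² × 2.671×10^5 = 1.56683×10^8 km³/s².
Semi-major axis of the transfer orbit: a_t = (2.671×10^5 + 2.074×10^6)/2 = 1.17055×10^6 km.
Circular speed at r = 2.074×10^6 km: v_c = √(μ/r) = 8.692 km/s.
Vis-viva on the transfer ellipse at r = 2.074×10^6 km gives v_t = √[μ(2/r − 1/a_t)] = 4.152 km/s.
Δv₂ = |v_t − v_c| = |4.152 − 8.692| = 4.540 km/s.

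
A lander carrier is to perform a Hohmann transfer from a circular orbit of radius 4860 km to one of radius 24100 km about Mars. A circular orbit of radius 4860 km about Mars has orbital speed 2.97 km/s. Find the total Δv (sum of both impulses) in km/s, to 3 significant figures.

Δv = 1.42 km/s

From the circular-orbit relation v² = μ/r at r = 4860 km: μ = v²r = (2.97)² × 4860 = 42869.6 km³/s².
Transfer-ellipse semi-major axis a_t = (r₁ + r₂)/2 = (4860 + 24100)/2 = 14480 km.
Circular speed at r₁: v₁ = √(μ/r₁) = √(42869.6/4860) = 2.9700 km/s.
Transfer-orbit speed at r₁ (vis-viva): v_p = √[μ(2/r₁ − 1/a_t)] = 3.8316 km/s.
First burn Δv₁ = |v_p − v₁| = 0.8616 km/s.
At r₂, v₂ = √(μ/r₂) = 1.3337 km/s.
Transfer-orbit speed at r₂: v_a = √[μ(2/r₂ − 1/a_t)] = 0.77268 km/s.
Second burn Δv₂ = |v₂ − v_a| = 0.5610 km/s.
Δv = Δv₁ + Δv₂ = 0.8616 + 0.5610 = 1.423 km/s.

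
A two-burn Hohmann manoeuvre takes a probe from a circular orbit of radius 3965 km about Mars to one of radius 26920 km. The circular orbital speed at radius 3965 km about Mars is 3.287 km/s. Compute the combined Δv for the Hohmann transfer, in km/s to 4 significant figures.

Δv = 1.675 km/s

From the circular-orbit relation v² = μ/r at r = 3965 km: μ = v²r = (3.287)² × 3965 = 42839.3 km³/s².
Semi-major axis of the transfer orbit: a_t = (3965 + 26920)/2 = 15442.5 km.
At r₁ the circular-orbit speed is v₁ = √(μ/r₁) = 3.287 km/s.
Transfer-orbit speed at r₁ (vis-viva): v_p = √[μ(2/r₁ − 1/a_t)] = 4.340 km/s.
First burn Δv₁ = |v_p − v₁| = 1.053 km/s.
At r₂, v₂ = √(μ/r₂) = 1.2615 km/s.
Transfer-orbit speed at r₂: v_a = √[μ(2/r₂ − 1/a_t)] = 0.63921 km/s.
Second burn Δv₂ = |v₂ − v_a| = 0.6223 km/s.
Δv = Δv₁ + Δv₂ = 1.053 + 0.6223 = 1.675 km/s.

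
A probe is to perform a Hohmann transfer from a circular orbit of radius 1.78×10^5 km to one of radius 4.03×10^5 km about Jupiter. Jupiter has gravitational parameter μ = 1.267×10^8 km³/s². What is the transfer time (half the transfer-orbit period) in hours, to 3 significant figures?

t = 12.1 hours

Semi-major axis of the transfer orbit: a_t = (1.780×10^5 + 4.030×10^5)/2 = 2.905×10^5 km.
Half the transfer-orbit period gives t = π√(a_t³/μ) = 43700 s.
Converting: 43700 s ÷ 3600 s/hour = 12.1 hours.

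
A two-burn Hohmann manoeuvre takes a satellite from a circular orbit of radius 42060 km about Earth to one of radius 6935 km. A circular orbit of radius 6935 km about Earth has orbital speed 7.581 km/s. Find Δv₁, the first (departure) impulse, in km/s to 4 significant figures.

From the circular-orbit relation v² = μ/r at r = 6935 km: μ = v²r = (7.581)² × 6935 = 3.98565×10^5 km³/s².
Semi-major axis of the transfer orbit: a_t = (42060 + 6935)/2 = 24497.5 km.
Circular speed at r = 42060 km: v_c = √(μ/r) = 3.078 km/s.
Vis-viva on the transfer ellipse at r = 42060 km gives v_t = √[μ(2/r − 1/a_t)] = 1.638 km/s.
Δv₁ = |v_t − v_c| = |1.638 − 3.078| = 1.440 km/s.

Δv₁ = 1.440 km/s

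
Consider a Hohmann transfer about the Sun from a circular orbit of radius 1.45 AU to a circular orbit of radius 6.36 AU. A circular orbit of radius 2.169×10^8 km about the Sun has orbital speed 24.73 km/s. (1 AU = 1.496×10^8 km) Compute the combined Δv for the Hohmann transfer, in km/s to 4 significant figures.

From the circular-orbit relation v² = μ/r at r = 2.169×10^8 km: μ = v²r = (24.73)² × 2.169×10^8 = 1.32650×10^11 km³/s².
In km: r₁ = 1.45 × 1.496×10^8 = 2.1692×10^8 km; r₂ = 6.36 × 1.496×10^8 = 9.51456×10^8 km.
Transfer-ellipse semi-major axis a_t = (r₁ + r₂)/2 = (2.1692×10^8 + 9.51456×10^8)/2 = 5.84188×10^8 km.
At r₁ the circular-orbit speed is v₁ = √(μ/r₁) = 24.73 km/s.
On the transfer ellipse at r₁, vis-viva equation gives v_p = √[μ(2/r₁ − 1/a_t)] = 31.56 km/s.
First burn Δv₁ = |v_p − v₁| = 6.830 km/s.
At r₂, v₂ = √(μ/r₂) = 11.808 km/s.
Transfer-orbit speed at r₂: v_a = √[μ(2/r₂ − 1/a_t)] = 7.1950 km/s.
Second burn Δv₂ = |v₂ − v_a| = 4.613 km/s.
Δv = Δv₁ + Δv₂ = 6.830 + 4.613 = 11.44 km/s.

Δv = 11.44 km/s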